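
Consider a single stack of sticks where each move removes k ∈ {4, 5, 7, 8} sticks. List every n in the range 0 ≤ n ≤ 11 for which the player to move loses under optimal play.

0, 1, 2, 3

Grundy values for subtraction set {4, 5, 7, 8}:
k:     0  1  2  3  4  5  6  7  8  9 10 11
g(k):  0  0  0  0  1  1  1  1  2  2  2  2
The P-positions (g = 0) in 0..11 are 0, 1, 2, 3.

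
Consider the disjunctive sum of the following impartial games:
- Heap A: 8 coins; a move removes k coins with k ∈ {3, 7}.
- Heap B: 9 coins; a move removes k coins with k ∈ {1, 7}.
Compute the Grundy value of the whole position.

3

For heap A, compute g(0), g(1), … with moves {3, 7}:
k:     0  1  2  3  4  5  6  7  8
g(k):  0  0  0  1  1  1  0  2  2
So g(8) = 2.
For heap B, compute g(0), g(1), … with moves {1, 7}:
g(0) = mex{} = 0
g(1) = mex{0} = 1
g(2) = mex{1} = 0
g(3) = mex{0} = 1
g(4) = mex{1} = 0
g(5) = mex{0} = 1
g(6) = mex{1} = 0
g(7) = mex{0} = 1
g(8) = mex{1} = 0
g(9) = mex{0} = 1
So g(9) = 1.
The value of a disjunctive sum is the nim-sum of the parts.
Combined value = 2 ⊕ 1 = 3.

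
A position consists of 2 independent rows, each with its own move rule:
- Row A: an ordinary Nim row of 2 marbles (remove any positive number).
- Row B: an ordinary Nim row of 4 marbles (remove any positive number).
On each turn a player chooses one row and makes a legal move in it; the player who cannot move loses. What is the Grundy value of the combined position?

Row A is a plain Nim row of size 2, so its Grundy value is 2.
Row B is a plain Nim row of size 4, so its Grundy value is 4.
The value of a disjunctive sum is the nim-sum of the parts.
Combined value = 2 XOR 4 = 6.

6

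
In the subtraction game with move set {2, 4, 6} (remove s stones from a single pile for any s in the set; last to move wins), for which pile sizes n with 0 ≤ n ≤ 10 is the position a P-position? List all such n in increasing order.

0, 1, 8, 9

Grundy values for subtraction set {2, 4, 6}:
k:     0  1  2  3  4  5  6  7  8  9 10
g(k):  0  0  1  1  2  2  3  3  0  0  1
The P-positions (g = 0) in 0..10 are 0, 1, 8, 9.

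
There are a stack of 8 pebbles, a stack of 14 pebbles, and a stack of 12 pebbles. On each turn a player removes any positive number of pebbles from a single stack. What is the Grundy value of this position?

10

Compute the nim-sum pairwise:
8 XOR 14 = 6
6 XOR 12 = 10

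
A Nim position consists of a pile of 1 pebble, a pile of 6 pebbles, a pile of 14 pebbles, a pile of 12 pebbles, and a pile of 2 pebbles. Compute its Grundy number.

In binary:
  0001  (1)
  0110  (6)
  1110  (14)
  1100  (12)
  0010  (2)
  ----
  0111  (7)

7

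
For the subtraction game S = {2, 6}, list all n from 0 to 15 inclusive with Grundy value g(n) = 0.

Grundy values for subtraction set {2, 6}:
k:     0  1  2  3  4  5  6  7  8  9 10 11 12 13 14 15
g(k):  0  0  1  1  0  0  1  1  0  0  1  1  0  0  1  1
The P-positions (g = 0) in 0..15 are 0, 1, 4, 5, 8, 9, 12, 13.

0, 1, 4, 5, 8, 9, 12, 13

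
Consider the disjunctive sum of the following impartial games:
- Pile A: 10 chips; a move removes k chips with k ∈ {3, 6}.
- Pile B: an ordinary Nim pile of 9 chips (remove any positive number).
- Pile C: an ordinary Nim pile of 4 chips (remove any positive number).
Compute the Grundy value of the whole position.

Grundy values for pile A (subtraction set {3, 6}):
g(0) = mex{} = 0
g(1) = mex{} = 0
g(2) = mex{} = 0
g(3) = mex{0} = 1
g(4) = mex{0} = 1
g(5) = mex{0} = 1
g(6) = mex{0,1} = 2
g(7) = mex{0,1} = 2
g(8) = mex{0,1} = 2
g(9) = mex{1,2} = 0
g(10) = mex{1,2} = 0
So g(10) = 0.
Pile B is a plain Nim pile of size 9, so its Grundy value is 9.
Pile C is a plain Nim pile of size 4, so its Grundy value is 4.
The value of a disjunctive sum is the nim-sum of the parts.
Combined value = 0 XOR 9 XOR 4 = 13.

13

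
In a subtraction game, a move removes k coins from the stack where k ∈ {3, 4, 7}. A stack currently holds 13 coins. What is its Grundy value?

Build the Grundy sequence with g(k) = mex{g(k−s) : s ∈ {3, 4, 7}, s ≤ k}:
g(0) = mex{} = 0
g(1) = mex{} = 0
g(2) = mex{} = 0
g(3) = mex{0} = 1
g(4) = mex{0} = 1
g(5) = mex{0} = 1
g(6) = mex{0,1} = 2
g(7) = mex{0,1} = 2
g(8) = mex{0,1} = 2
g(9) = mex{0,1,2} = 3
g(10) = mex{1,2} = 0
g(11) = mex{1,2} = 0
g(12) = mex{1,2,3} = 0
g(13) = mex{0,2,3} = 1
So g(13) = 1.

1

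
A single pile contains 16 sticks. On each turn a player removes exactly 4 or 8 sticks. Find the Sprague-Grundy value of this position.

1

Compute g(0), g(1), … for moves {4, 8}:
k:     0  1  2  3  4  5  6  7  8  9 10 11 12 13 14 15 16
g(k):  0  0  0  0  1  1  1  1  2  2  2  2  0  0  0  0  1
So g(16) = 1.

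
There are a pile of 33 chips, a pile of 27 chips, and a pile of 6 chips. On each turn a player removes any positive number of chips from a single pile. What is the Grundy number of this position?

60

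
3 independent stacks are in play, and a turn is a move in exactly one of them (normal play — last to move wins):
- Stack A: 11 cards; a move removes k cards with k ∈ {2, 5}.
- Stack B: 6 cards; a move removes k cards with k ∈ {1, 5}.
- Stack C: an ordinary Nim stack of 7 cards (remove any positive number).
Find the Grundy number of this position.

For stack A, compute g(0), g(1), … with moves {2, 5}:
g(0) = mex{} = 0
g(1) = mex{} = 0
g(2) = mex{0} = 1
g(3) = mex{0} = 1
g(4) = mex{1} = 0
g(5) = mex{0,1} = 2
g(6) = mex{0} = 1
g(7) = mex{1,2} = 0
g(8) = mex{1} = 0
g(9) = mex{0} = 1
g(10) = mex{0,2} = 1
g(11) = mex{1} = 0
So g(11) = 0.
Grundy values for stack B (subtraction set {1, 5}):
k:     0  1  2  3  4  5  6
g(k):  0  1  0  1  0  1  0
So g(6) = 0.
Stack C is a plain Nim stack of size 7, so its Grundy value is 7.
The value of a disjunctive sum is the nim-sum of the parts.
Combined value = 0 XOR 0 XOR 7 = 7.

7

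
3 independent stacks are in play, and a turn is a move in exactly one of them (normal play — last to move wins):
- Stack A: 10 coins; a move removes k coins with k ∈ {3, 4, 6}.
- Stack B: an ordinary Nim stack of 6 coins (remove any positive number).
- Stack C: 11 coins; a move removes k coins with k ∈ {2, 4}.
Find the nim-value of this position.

4

Grundy values for stack A (subtraction set {3, 4, 6}):
k:     0  1  2  3  4  5  6  7  8  9 10
g(k):  0  0  0  1  1  1  2  2  2  0  0
So g(10) = 0.
Stack B is a plain Nim stack of size 6, so its Grundy value is 6.
Grundy values for stack C (subtraction set {2, 4}):
k:     0  1  2  3  4  5  6  7  8  9 10 11
g(k):  0  0  1  1  2  2  0  0  1  1  2  2
So g(11) = 2.
By the Sprague-Grundy theorem, the Grundy value of a sum of independent games is the XOR of the component values.
Combined value = 0 XOR 6 XOR 2 = 4.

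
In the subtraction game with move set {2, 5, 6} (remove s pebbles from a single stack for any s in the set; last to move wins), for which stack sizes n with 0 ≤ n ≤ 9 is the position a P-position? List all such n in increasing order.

0, 1, 4, 8

Compute g(0), g(1), … for moves {2, 5, 6}:
k:     0  1  2  3  4  5  6  7  8  9
g(k):  0  0  1  1  0  2  1  3  0  2
The P-positions (g = 0) in 0..9 are 0, 1, 4, 8.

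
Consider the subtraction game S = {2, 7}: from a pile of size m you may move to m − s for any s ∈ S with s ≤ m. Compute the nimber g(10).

0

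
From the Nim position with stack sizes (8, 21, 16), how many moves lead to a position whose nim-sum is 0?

Bitwise XOR of the heap sizes:
  01000  (8)
  10101  (21)
  10000  (16)
  -----
  01101  (13)
The overall nim-sum is X = 13. A stack of size p has a winning move iff p XOR X < p (reduce it to p XOR X).
  8: 8 XOR 13 = 5 < 8 — winning move (to 5).
  21: 21 XOR 13 = 24 ≥ 21 — no move.
  16: 16 XOR 13 = 29 ≥ 16 — no move.
That gives 1 winning move.

1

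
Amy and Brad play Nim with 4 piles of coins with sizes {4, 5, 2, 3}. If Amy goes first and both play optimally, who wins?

Brad wins

Bitwise XOR of the heap sizes:
  100  (4)
  101  (5)
  010  (2)
  011  (3)
  ---
  000  (0)
The nim-sum is 0, so this is a P-position: the player to move is in a losing position under optimal play; Amy is about to move from it and so loses — Brad wins.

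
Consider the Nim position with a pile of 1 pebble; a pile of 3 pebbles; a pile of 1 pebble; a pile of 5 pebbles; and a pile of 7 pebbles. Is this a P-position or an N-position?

N-position

Compute the nim-sum pairwise:
1 ⊕ 3 = 2
2 ⊕ 1 = 3
3 ⊕ 5 = 6
6 ⊕ 7 = 1
The nim-sum is 1 ≠ 0, so this is an N-position: the player to move can win.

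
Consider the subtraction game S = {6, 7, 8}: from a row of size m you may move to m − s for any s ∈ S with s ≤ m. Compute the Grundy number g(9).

Compute g(0), g(1), … for moves {6, 7, 8}:
k:     0  1  2  3  4  5  6  7  8  9
g(k):  0  0  0  0  0  0  1  1  1  1
So g(9) = 1.

1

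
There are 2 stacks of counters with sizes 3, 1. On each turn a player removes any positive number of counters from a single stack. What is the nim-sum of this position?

Bitwise XOR of the heap sizes:
  11  (3)
  01  (1)
  --
  10  (2)

2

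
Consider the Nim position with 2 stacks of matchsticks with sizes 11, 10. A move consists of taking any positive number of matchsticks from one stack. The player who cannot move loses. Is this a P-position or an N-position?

N-position

Write each in binary and XOR column by column:
  1011  (11)
  1010  (10)
  ----
  0001  (1)
The nim-sum is 1 ≠ 0, so this is an N-position: the player to move can win.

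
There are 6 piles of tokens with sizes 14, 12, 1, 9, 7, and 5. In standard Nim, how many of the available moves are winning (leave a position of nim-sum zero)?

3

Nim-sum: 14 ⊕ 12 ⊕ 1 ⊕ 9 ⊕ 7 ⊕ 5 = 8.
The overall nim-sum is X = 8. A pile of size p has a winning move iff p XOR X < p (reduce it to p XOR X).
  14: 14 XOR 8 = 6 < 14 — winning move (to 6).
  12: 12 XOR 8 = 4 < 12 — winning move (to 4).
  1: 1 XOR 8 = 9 ≥ 1 — no move.
  9: 9 XOR 8 = 1 < 9 — winning move (to 1).
  7: 7 XOR 8 = 15 ≥ 7 — no move.
  5: 5 XOR 8 = 13 ≥ 5 — no move.
That gives 3 winning moves.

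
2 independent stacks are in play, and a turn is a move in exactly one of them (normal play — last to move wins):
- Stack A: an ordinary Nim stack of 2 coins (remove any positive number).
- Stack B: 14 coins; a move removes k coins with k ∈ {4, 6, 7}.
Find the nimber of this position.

2

Stack A is a plain Nim stack of size 2, so its Grundy value is 2.
For stack B, compute g(0), g(1), … with moves {4, 6, 7}:
g(0) = mex{} = 0
g(1) = mex{} = 0
g(2) = mex{} = 0
g(3) = mex{} = 0
g(4) = mex{0} = 1
g(5) = mex{0} = 1
g(6) = mex{0} = 1
g(7) = mex{0} = 1
g(8) = mex{0,1} = 2
g(9) = mex{0,1} = 2
g(10) = mex{0,1} = 2
g(11) = mex{1} = 0
g(12) = mex{1,2} = 0
g(13) = mex{1,2} = 0
g(14) = mex{1,2} = 0
So g(14) = 0.
The value of a disjunctive sum is the nim-sum of the parts.
Combined value = 2 XOR 0 = 2.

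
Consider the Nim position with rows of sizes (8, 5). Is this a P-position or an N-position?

Compute the nim-sum pairwise:
8 ⊕ 5 = 13
The nim-sum is 13 ≠ 0, so this is an N-position: the player to move can win.

N-position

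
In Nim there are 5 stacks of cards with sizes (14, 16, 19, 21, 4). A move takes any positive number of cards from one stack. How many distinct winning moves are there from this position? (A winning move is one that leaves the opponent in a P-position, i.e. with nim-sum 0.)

3

Compute the nim-sum pairwise:
14 XOR 16 = 30
30 XOR 19 = 13
13 XOR 21 = 24
24 XOR 4 = 28
The overall nim-sum is X = 28. A stack of size p has a winning move iff p XOR X < p (reduce it to p XOR X).
  14: 14 XOR 28 = 18 ≥ 14 — no move.
  16: 16 XOR 28 = 12 < 16 — winning move (to 12).
  19: 19 XOR 28 = 15 < 19 — winning move (to 15).
  21: 21 XOR 28 = 9 < 21 — winning move (to 9).
  4: 4 XOR 28 = 24 ≥ 4 — no move.
That gives 3 winning moves.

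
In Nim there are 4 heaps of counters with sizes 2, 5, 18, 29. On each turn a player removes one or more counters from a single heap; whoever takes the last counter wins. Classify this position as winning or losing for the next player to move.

Nim-sum: 2 ^ 5 ^ 18 ^ 29 = 8.
The nim-sum is 8 ≠ 0, so this is an N-position: the player to move can win.

Winning position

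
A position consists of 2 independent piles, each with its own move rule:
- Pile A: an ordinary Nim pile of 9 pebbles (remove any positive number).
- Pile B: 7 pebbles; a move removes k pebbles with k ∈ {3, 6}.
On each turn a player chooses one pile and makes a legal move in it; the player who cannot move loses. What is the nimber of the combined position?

11

Pile A is a plain Nim pile of size 9, so its Grundy value is 9.
Grundy values for pile B (subtraction set {3, 6}):
g(0) = mex{} = 0
g(1) = mex{} = 0
g(2) = mex{} = 0
g(3) = mex{0} = 1
g(4) = mex{0} = 1
g(5) = mex{0} = 1
g(6) = mex{0,1} = 2
g(7) = mex{0,1} = 2
So g(7) = 2.
The value of a disjunctive sum is the nim-sum of the parts.
Combined value = 9 ⊕ 2 = 11.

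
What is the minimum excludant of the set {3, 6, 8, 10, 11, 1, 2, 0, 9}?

4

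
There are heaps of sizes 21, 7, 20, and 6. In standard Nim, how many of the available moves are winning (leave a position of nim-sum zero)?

Nim-sum: 21 ⊕ 7 ⊕ 20 ⊕ 6 = 0.
The nim-sum is already 0, so every move leaves a nonzero nim-sum — there are no winning moves.

0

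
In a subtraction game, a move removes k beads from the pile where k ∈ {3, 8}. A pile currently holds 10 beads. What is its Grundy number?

1

Grundy values for subtraction set {3, 8}:
k:     0  1  2  3  4  5  6  7  8  9 10
g(k):  0  0  0  1  1  1  0  0  2  1  1
So g(10) = 1.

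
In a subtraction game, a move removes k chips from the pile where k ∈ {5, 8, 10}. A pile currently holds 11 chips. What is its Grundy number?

Grundy values for subtraction set {5, 8, 10}:
g(0) = mex{} = 0
g(1) = mex{} = 0
g(2) = mex{} = 0
g(3) = mex{} = 0
g(4) = mex{} = 0
g(5) = mex{0} = 1
g(6) = mex{0} = 1
g(7) = mex{0} = 1
g(8) = mex{0} = 1
g(9) = mex{0} = 1
g(10) = mex{0,1} = 2
g(11) = mex{0,1} = 2
So g(11) = 2.

2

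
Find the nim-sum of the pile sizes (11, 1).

Nim-sum: 11 XOR 1 = 10.

10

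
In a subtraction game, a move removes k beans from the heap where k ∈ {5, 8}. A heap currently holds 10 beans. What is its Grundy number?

Grundy values for subtraction set {5, 8}:
g(0) = mex{} = 0
g(1) = mex{} = 0
g(2) = mex{} = 0
g(3) = mex{} = 0
g(4) = mex{} = 0
g(5) = mex{0} = 1
g(6) = mex{0} = 1
g(7) = mex{0} = 1
g(8) = mex{0} = 1
g(9) = mex{0} = 1
g(10) = mex{0,1} = 2
So g(10) = 2.

2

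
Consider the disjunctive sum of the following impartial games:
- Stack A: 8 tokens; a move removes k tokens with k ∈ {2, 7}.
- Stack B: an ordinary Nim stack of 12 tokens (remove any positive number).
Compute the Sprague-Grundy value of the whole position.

Build the Grundy sequence for stack A with g(k) = mex{g(k−s) : s ∈ {2, 7}, s ≤ k}:
k:     0  1  2  3  4  5  6  7  8
g(k):  0  0  1  1  0  0  1  1  2
So g(8) = 2.
Stack B is a plain Nim stack of size 12, so its Grundy value is 12.
The value of a disjunctive sum is the nim-sum of the parts.
Combined value = 2 ⊕ 12 = 14.

14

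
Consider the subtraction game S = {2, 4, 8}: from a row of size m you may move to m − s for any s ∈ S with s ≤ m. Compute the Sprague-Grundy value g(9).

Build the Grundy sequence with g(k) = mex{g(k−s) : s ∈ {2, 4, 8}, s ≤ k}:
g(0) = mex{} = 0
g(1) = mex{} = 0
g(2) = mex{0} = 1
g(3) = mex{0} = 1
g(4) = mex{0,1} = 2
g(5) = mex{0,1} = 2
g(6) = mex{1,2} = 0
g(7) = mex{1,2} = 0
g(8) = mex{0,2} = 1
g(9) = mex{0,2} = 1
So g(9) = 1.

1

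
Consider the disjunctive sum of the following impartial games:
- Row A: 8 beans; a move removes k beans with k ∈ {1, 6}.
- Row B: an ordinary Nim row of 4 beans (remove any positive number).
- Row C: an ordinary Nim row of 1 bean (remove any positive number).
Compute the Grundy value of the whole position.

Grundy values for row A (subtraction set {1, 6}):
k:     0  1  2  3  4  5  6  7  8
g(k):  0  1  0  1  0  1  2  0  1
So g(8) = 1.
Row B is a plain Nim row of size 4, so its Grundy value is 4.
Row C is a plain Nim row of size 1, so its Grundy value is 1.
By the Sprague-Grundy theorem, the Grundy value of a sum of independent games is the XOR of the component values.
Combined value = 1 XOR 4 XOR 1 = 4.

4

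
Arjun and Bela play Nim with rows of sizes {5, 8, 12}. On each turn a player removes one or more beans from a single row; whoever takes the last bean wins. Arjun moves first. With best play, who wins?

Arjun wins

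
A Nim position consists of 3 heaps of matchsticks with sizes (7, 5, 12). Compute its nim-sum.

Compute the nim-sum pairwise:
7 ^ 5 = 2
2 ^ 12 = 14

14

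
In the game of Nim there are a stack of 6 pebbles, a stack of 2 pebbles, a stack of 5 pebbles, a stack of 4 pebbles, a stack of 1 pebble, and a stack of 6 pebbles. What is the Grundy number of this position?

2

Nim-sum: 6 XOR 2 XOR 5 XOR 4 XOR 1 XOR 6 = 2.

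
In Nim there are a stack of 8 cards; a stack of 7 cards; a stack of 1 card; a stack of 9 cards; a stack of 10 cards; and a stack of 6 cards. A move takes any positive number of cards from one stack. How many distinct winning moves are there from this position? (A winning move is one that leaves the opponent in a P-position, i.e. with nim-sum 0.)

Nim-sum: 8 ⊕ 7 ⊕ 1 ⊕ 9 ⊕ 10 ⊕ 6 = 11.
The overall nim-sum is X = 11. A stack of size p has a winning move iff p XOR X < p (reduce it to p XOR X).
  8: 8 XOR 11 = 3 < 8 — winning move (to 3).
  7: 7 XOR 11 = 12 ≥ 7 — no move.
  1: 1 XOR 11 = 10 ≥ 1 — no move.
  9: 9 XOR 11 = 2 < 9 — winning move (to 2).
  10: 10 XOR 11 = 1 < 10 — winning move (to 1).
  6: 6 XOR 11 = 13 ≥ 6 — no move.
That gives 3 winning moves.

3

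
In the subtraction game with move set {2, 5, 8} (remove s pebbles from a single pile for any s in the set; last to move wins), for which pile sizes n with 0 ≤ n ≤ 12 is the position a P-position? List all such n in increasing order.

0, 1, 4, 7, 10, 11

Compute g(0), g(1), … for moves {2, 5, 8}:
k:     0  1  2  3  4  5  6  7  8  9 10 11 12
g(k):  0  0  1  1  0  2  1  0  2  1  0  0  1
The P-positions (g = 0) in 0..12 are 0, 1, 4, 7, 10, 11.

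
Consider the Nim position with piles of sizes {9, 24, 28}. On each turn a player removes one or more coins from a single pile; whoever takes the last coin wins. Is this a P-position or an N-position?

N-position

Nim-sum: 9 ^ 24 ^ 28 = 13.
The nim-sum is 13 ≠ 0, so this is an N-position: the player to move can win.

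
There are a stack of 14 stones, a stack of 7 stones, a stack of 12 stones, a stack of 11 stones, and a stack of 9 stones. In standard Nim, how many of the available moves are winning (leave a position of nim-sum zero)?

3

Compute the nim-sum pairwise:
14 ^ 7 = 9
9 ^ 12 = 5
5 ^ 11 = 14
14 ^ 9 = 7
The overall nim-sum is X = 7. A stack of size p has a winning move iff p XOR X < p (reduce it to p XOR X).
  14: 14 XOR 7 = 9 < 14 — winning move (to 9).
  7: 7 XOR 7 = 0 < 7 — winning move (to 0).
  12: 12 XOR 7 = 11 < 12 — winning move (to 11).
  11: 11 XOR 7 = 12 ≥ 11 — no move.
  9: 9 XOR 7 = 14 ≥ 9 — no move.
That gives 3 winning moves.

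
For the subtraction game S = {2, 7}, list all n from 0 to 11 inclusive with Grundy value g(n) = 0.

0, 1, 4, 5, 9, 10

Compute g(0), g(1), … for moves {2, 7}:
g(0) = mex{} = 0
g(1) = mex{} = 0
g(2) = mex{0} = 1
g(3) = mex{0} = 1
g(4) = mex{1} = 0
g(5) = mex{1} = 0
g(6) = mex{0} = 1
g(7) = mex{0} = 1
g(8) = mex{0,1} = 2
g(9) = mex{1} = 0
g(10) = mex{1,2} = 0
g(11) = mex{0} = 1
The P-positions (g = 0) in 0..11 are 0, 1, 4, 5, 9, 10.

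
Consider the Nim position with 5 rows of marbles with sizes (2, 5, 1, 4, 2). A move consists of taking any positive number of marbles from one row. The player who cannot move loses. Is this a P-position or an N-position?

P-position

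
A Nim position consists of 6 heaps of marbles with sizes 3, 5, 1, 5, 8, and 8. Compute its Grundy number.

2

Bitwise XOR of the heap sizes:
  0011  (3)
  0101  (5)
  0001  (1)
  0101  (5)
  1000  (8)
  1000  (8)
  ----
  0010  (2)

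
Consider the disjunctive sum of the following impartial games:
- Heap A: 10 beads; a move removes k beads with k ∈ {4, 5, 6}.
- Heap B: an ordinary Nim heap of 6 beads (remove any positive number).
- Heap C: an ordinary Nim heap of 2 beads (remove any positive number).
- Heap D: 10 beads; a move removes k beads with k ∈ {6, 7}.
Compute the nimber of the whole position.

5

Build the Grundy sequence for heap A with g(k) = mex{g(k−s) : s ∈ {4, 5, 6}, s ≤ k}:
g(0) = mex{} = 0
g(1) = mex{} = 0
g(2) = mex{} = 0
g(3) = mex{} = 0
g(4) = mex{0} = 1
g(5) = mex{0} = 1
g(6) = mex{0} = 1
g(7) = mex{0} = 1
g(8) = mex{0,1} = 2
g(9) = mex{0,1} = 2
g(10) = mex{1} = 0
So g(10) = 0.
Heap B is a plain Nim heap of size 6, so its Grundy value is 6.
Heap C is a plain Nim heap of size 2, so its Grundy value is 2.
Grundy values for heap D (subtraction set {6, 7}):
k:     0  1  2  3  4  5  6  7  8  9 10
g(k):  0  0  0  0  0  0  1  1  1  1  1
So g(10) = 1.
The value of a disjunctive sum is the nim-sum of the parts.
Combined value = 0 ⊕ 6 ⊕ 2 ⊕ 1 = 5.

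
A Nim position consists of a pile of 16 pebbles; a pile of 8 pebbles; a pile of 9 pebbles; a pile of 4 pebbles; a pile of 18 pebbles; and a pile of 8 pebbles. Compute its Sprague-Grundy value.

15

Compute the nim-sum pairwise:
16 ^ 8 = 24
24 ^ 9 = 17
17 ^ 4 = 21
21 ^ 18 = 7
7 ^ 8 = 15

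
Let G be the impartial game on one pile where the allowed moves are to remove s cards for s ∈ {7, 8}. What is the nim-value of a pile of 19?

0

Compute g(0), g(1), … for moves {7, 8}:
k:     0  1  2  3  4  5  6  7  8  9 10 11 12 13 14 15 16 17 18 19
g(k):  0  0  0  0  0  0  0  1  1  1  1  1  1  1  2  0  0  0  0  0
So g(19) = 0.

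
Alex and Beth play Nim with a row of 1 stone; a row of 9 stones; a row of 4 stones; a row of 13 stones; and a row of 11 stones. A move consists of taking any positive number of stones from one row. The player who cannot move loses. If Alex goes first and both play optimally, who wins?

Nim-sum: 1 ⊕ 9 ⊕ 4 ⊕ 13 ⊕ 11 = 10.
The nim-sum is 10 ≠ 0, so this is an N-position: the player to move can win; Alex has a winning move.

Alex wins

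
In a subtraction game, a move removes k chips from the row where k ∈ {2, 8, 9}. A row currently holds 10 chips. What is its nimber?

3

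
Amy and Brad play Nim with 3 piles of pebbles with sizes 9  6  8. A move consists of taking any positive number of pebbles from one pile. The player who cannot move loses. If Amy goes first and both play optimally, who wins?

Amy wins

Compute the nim-sum pairwise:
9 ⊕ 6 = 15
15 ⊕ 8 = 7
The nim-sum is 7 ≠ 0, so this is an N-position: the player to move can win; Amy has a winning move.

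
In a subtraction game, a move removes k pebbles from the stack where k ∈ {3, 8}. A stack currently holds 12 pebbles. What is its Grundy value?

Build the Grundy sequence with g(k) = mex{g(k−s) : s ∈ {3, 8}, s ≤ k}:
g(0) = mex{} = 0
g(1) = mex{} = 0
g(2) = mex{} = 0
g(3) = mex{0} = 1
g(4) = mex{0} = 1
g(5) = mex{0} = 1
g(6) = mex{1} = 0
g(7) = mex{1} = 0
g(8) = mex{0,1} = 2
g(9) = mex{0} = 1
g(10) = mex{0} = 1
g(11) = mex{1,2} = 0
g(12) = mex{1} = 0
So g(12) = 0.

0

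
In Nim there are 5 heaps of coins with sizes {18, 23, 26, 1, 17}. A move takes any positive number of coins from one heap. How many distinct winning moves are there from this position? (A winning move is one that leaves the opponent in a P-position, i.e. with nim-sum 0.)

Compute the nim-sum pairwise:
18 ⊕ 23 = 5
5 ⊕ 26 = 31
31 ⊕ 1 = 30
30 ⊕ 17 = 15
The overall nim-sum is X = 15. A heap of size p has a winning move iff p XOR X < p (reduce it to p XOR X).
  18: 18 XOR 15 = 29 ≥ 18 — no move.
  23: 23 XOR 15 = 24 ≥ 23 — no move.
  26: 26 XOR 15 = 21 < 26 — winning move (to 21).
  1: 1 XOR 15 = 14 ≥ 1 — no move.
  17: 17 XOR 15 = 30 ≥ 17 — no move.
That gives 1 winning move.

1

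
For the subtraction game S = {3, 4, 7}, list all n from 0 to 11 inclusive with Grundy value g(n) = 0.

0, 1, 2, 10, 11

Build the Grundy sequence with g(k) = mex{g(k−s) : s ∈ {3, 4, 7}, s ≤ k}:
g(0) = mex{} = 0
g(1) = mex{} = 0
g(2) = mex{} = 0
g(3) = mex{0} = 1
g(4) = mex{0} = 1
g(5) = mex{0} = 1
g(6) = mex{0,1} = 2
g(7) = mex{0,1} = 2
g(8) = mex{0,1} = 2
g(9) = mex{0,1,2} = 3
g(10) = mex{1,2} = 0
g(11) = mex{1,2} = 0
The P-positions (g = 0) in 0..11 are 0, 1, 2, 10, 11.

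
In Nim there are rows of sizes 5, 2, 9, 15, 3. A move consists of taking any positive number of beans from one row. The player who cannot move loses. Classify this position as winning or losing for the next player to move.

Winning position

Bitwise XOR of the heap sizes:
  0101  (5)
  0010  (2)
  1001  (9)
  1111  (15)
  0011  (3)
  ----
  0010  (2)
The nim-sum is 2 ≠ 0, so this is an N-position: the player to move can win.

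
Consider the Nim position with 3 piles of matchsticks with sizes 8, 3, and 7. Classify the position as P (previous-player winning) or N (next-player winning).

N-position

Compute the nim-sum pairwise:
8 ⊕ 3 = 11
11 ⊕ 7 = 12
The nim-sum is 12 ≠ 0, so this is an N-position: the player to move can win.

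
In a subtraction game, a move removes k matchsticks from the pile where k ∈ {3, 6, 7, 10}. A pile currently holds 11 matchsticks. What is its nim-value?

Compute g(0), g(1), … for moves {3, 6, 7, 10}:
g(0) = mex{} = 0
g(1) = mex{} = 0
g(2) = mex{} = 0
g(3) = mex{0} = 1
g(4) = mex{0} = 1
g(5) = mex{0} = 1
g(6) = mex{0,1} = 2
g(7) = mex{0,1} = 2
g(8) = mex{0,1} = 2
g(9) = mex{0,1,2} = 3
g(10) = mex{0,1,2} = 3
g(11) = mex{0,1,2} = 3
So g(11) = 3.

3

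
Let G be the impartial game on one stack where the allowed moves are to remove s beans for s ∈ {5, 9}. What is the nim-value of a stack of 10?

Grundy values for subtraction set {5, 9}:
g(0) = mex{} = 0
g(1) = mex{} = 0
g(2) = mex{} = 0
g(3) = mex{} = 0
g(4) = mex{} = 0
g(5) = mex{0} = 1
g(6) = mex{0} = 1
g(7) = mex{0} = 1
g(8) = mex{0} = 1
g(9) = mex{0} = 1
g(10) = mex{0,1} = 2
So g(10) = 2.

2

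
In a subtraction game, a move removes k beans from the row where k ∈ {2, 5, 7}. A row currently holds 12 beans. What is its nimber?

Grundy values for subtraction set {2, 5, 7}:
k:     0  1  2  3  4  5  6  7  8  9 10 11 12
g(k):  0  0  1  1  0  2  1  3  2  2  0  3  1
So g(12) = 1.

1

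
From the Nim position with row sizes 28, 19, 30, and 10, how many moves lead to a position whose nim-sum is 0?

Write each in binary and XOR column by column:
  11100  (28)
  10011  (19)
  11110  (30)
  01010  (10)
  -----
  11011  (27)
The overall nim-sum is X = 27. A row of size p has a winning move iff p XOR X < p (reduce it to p XOR X).
  28: 28 XOR 27 = 7 < 28 — winning move (to 7).
  19: 19 XOR 27 = 8 < 19 — winning move (to 8).
  30: 30 XOR 27 = 5 < 30 — winning move (to 5).
  10: 10 XOR 27 = 17 ≥ 10 — no move.
That gives 3 winning moves.

3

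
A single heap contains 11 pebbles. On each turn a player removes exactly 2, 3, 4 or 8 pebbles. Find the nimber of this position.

Grundy values for subtraction set {2, 3, 4, 8}:
k:     0  1  2  3  4  5  6  7  8  9 10 11
g(k):  0  0  1  1  2  2  0  0  1  1  2  2
So g(11) = 2.

2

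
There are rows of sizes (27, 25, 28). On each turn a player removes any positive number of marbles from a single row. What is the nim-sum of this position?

30

Write each in binary and XOR column by column:
  11011  (27)
  11001  (25)
  11100  (28)
  -----
  11110  (30)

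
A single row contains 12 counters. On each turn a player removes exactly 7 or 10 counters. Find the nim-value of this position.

1

Grundy values for subtraction set {7, 10}:
g(0) = mex{} = 0
g(1) = mex{} = 0
g(2) = mex{} = 0
g(3) = mex{} = 0
g(4) = mex{} = 0
g(5) = mex{} = 0
g(6) = mex{} = 0
g(7) = mex{0} = 1
g(8) = mex{0} = 1
g(9) = mex{0} = 1
g(10) = mex{0} = 1
g(11) = mex{0} = 1
g(12) = mex{0} = 1
So g(12) = 1.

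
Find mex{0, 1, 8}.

2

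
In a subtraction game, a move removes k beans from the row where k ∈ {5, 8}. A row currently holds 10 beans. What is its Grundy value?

2

Grundy values for subtraction set {5, 8}:
k:     0  1  2  3  4  5  6  7  8  9 10
g(k):  0  0  0  0  0  1  1  1  1  1  2
So g(10) = 2.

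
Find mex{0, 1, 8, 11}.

The values 0, 1 are all present; 2 is the first non-negative integer missing from the set.

2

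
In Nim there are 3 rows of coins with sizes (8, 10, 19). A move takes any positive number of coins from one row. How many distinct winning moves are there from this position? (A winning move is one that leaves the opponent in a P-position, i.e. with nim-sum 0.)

1

Compute the nim-sum pairwise:
8 XOR 10 = 2
2 XOR 19 = 17
The overall nim-sum is X = 17. A row of size p has a winning move iff p XOR X < p (reduce it to p XOR X).
  8: 8 XOR 17 = 25 ≥ 8 — no move.
  10: 10 XOR 17 = 27 ≥ 10 — no move.
  19: 19 XOR 17 = 2 < 19 — winning move (to 2).
That gives 1 winning move.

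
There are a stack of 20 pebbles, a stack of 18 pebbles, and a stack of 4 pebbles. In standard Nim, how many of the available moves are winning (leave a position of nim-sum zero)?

In binary:
  10100  (20)
  10010  (18)
  00100  (4)
  -----
  00010  (2)
The overall nim-sum is X = 2. A stack of size p has a winning move iff p XOR X < p (reduce it to p XOR X).
  20: 20 XOR 2 = 22 ≥ 20 — no move.
  18: 18 XOR 2 = 16 < 18 — winning move (to 16).
  4: 4 XOR 2 = 6 ≥ 4 — no move.
That gives 1 winning move.

1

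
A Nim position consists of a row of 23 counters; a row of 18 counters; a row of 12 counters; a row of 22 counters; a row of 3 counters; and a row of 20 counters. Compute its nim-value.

8

Bitwise XOR of the heap sizes:
  10111  (23)
  10010  (18)
  01100  (12)
  10110  (22)
  00011  (3)
  10100  (20)
  -----
  01000  (8)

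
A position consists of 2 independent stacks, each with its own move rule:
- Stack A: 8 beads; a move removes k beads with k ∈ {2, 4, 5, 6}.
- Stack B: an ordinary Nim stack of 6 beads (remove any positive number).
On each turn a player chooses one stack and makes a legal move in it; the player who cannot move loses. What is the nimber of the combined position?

6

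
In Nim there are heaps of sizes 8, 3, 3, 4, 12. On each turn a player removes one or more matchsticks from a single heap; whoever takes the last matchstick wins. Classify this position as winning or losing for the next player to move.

Bitwise XOR of the heap sizes:
  1000  (8)
  0011  (3)
  0011  (3)
  0100  (4)
  1100  (12)
  ----
  0000  (0)
The nim-sum is 0, so this is a P-position: the player to move is in a losing position under optimal play.

Losing position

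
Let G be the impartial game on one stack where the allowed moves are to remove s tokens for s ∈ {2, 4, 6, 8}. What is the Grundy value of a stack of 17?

3

Grundy values for subtraction set {2, 4, 6, 8}:
k:     0  1  2  3  4  5  6  7  8  9 10 11 12 13 14 15 16 17
g(k):  0  0  1  1  2  2  3  3  4  4  0  0  1  1  2  2  3  3
So g(17) = 3.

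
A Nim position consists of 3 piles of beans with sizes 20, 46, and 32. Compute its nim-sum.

In binary:
  010100  (20)
  101110  (46)
  100000  (32)
  ------
  011010  (26)

26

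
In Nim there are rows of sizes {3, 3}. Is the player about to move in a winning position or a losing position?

Compute the nim-sum pairwise:
3 ^ 3 = 0
The nim-sum is 0, so this is a P-position: the player to move is in a losing position under optimal play.

Losing position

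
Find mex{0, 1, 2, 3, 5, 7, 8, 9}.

The values 0, 1, 2, 3 are all present; 4 is the first non-negative integer missing from the set.

4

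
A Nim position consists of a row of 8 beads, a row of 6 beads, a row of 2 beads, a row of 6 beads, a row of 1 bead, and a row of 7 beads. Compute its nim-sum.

12

Nim-sum: 8 XOR 6 XOR 2 XOR 6 XOR 1 XOR 7 = 12.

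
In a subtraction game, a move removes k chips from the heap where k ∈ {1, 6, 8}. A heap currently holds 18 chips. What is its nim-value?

Compute g(0), g(1), … for moves {1, 6, 8}:
k:     0  1  2  3  4  5  6  7  8  9 10 11 12 13 14 15 16 17 18
g(k):  0  1  0  1  0  1  2  0  1  0  1  0  1  2  0  1  0  1  0
So g(18) = 0.

0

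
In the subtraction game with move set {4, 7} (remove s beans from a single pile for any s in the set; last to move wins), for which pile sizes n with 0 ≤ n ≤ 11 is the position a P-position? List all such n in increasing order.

Build the Grundy sequence with g(k) = mex{g(k−s) : s ∈ {4, 7}, s ≤ k}:
k:     0  1  2  3  4  5  6  7  8  9 10 11
g(k):  0  0  0  0  1  1  1  1  2  2  2  0
The P-positions (g = 0) in 0..11 are 0, 1, 2, 3, 11.

0, 1, 2, 3, 11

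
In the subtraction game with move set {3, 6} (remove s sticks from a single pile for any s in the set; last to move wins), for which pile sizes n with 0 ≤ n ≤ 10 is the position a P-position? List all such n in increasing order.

Grundy values for subtraction set {3, 6}:
g(0) = mex{} = 0
g(1) = mex{} = 0
g(2) = mex{} = 0
g(3) = mex{0} = 1
g(4) = mex{0} = 1
g(5) = mex{0} = 1
g(6) = mex{0,1} = 2
g(7) = mex{0,1} = 2
g(8) = mex{0,1} = 2
g(9) = mex{1,2} = 0
g(10) = mex{1,2} = 0
The P-positions (g = 0) in 0..10 are 0, 1, 2, 9, 10.

0, 1, 2, 9, 10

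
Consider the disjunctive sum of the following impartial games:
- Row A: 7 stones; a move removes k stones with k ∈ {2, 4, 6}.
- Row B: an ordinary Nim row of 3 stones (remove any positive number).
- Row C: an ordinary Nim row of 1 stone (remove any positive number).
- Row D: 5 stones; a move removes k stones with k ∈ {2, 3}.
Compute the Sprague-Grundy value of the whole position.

1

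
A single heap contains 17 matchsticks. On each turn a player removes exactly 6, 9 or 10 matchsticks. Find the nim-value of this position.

0

Build the Grundy sequence with g(k) = mex{g(k−s) : s ∈ {6, 9, 10}, s ≤ k}:
k:     0  1  2  3  4  5  6  7  8  9 10 11 12 13 14 15 16 17
g(k):  0  0  0  0  0  0  1  1  1  1  1  1  2  2  2  2  0  0
So g(17) = 0.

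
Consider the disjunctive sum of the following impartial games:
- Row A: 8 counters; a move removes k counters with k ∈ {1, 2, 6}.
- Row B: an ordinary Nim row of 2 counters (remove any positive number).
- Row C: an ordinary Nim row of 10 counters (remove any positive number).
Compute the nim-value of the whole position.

9

Build the Grundy sequence for row A with g(k) = mex{g(k−s) : s ∈ {1, 2, 6}, s ≤ k}:
k:     0  1  2  3  4  5  6  7  8
g(k):  0  1  2  0  1  2  3  0  1
So g(8) = 1.
Row B is a plain Nim row of size 2, so its Grundy value is 2.
Row C is a plain Nim row of size 10, so its Grundy value is 10.
By the Sprague-Grundy theorem, the Grundy value of a sum of independent games is the XOR of the component values.
Combined value = 1 ⊕ 2 ⊕ 10 = 9.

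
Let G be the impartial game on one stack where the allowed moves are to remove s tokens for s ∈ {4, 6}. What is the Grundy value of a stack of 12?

0

Compute g(0), g(1), … for moves {4, 6}:
k:     0  1  2  3  4  5  6  7  8  9 10 11 12
g(k):  0  0  0  0  1  1  1  1  2  2  0  0  0
So g(12) = 0.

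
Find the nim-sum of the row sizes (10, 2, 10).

2

Nim-sum: 10 ⊕ 2 ⊕ 10 = 2.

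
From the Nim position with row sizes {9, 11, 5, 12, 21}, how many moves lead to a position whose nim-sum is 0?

In binary:
  01001  (9)
  01011  (11)
  00101  (5)
  01100  (12)
  10101  (21)
  -----
  11110  (30)
The overall nim-sum is X = 30. A row of size p has a winning move iff p XOR X < p (reduce it to p XOR X).
  9: 9 XOR 30 = 23 ≥ 9 — no move.
  11: 11 XOR 30 = 21 ≥ 11 — no move.
  5: 5 XOR 30 = 27 ≥ 5 — no move.
  12: 12 XOR 30 = 18 ≥ 12 — no move.
  21: 21 XOR 30 = 11 < 21 — winning move (to 11).
That gives 1 winning move.

1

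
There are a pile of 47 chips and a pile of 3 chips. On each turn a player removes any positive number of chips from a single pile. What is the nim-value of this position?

44

Nim-sum: 47 XOR 3 = 44.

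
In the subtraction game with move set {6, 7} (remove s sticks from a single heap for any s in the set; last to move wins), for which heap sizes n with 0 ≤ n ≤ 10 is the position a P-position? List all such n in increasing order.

0, 1, 2, 3, 4, 5

Grundy values for subtraction set {6, 7}:
k:     0  1  2  3  4  5  6  7  8  9 10
g(k):  0  0  0  0  0  0  1  1  1  1  1
The P-positions (g = 0) in 0..10 are 0, 1, 2, 3, 4, 5.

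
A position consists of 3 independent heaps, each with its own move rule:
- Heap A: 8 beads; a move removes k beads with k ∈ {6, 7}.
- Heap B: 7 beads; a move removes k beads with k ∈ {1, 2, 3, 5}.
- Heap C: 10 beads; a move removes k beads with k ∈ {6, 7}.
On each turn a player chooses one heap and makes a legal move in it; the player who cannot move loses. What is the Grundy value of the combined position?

For heap A, compute g(0), g(1), … with moves {6, 7}:
g(0) = mex{} = 0
g(1) = mex{} = 0
g(2) = mex{} = 0
g(3) = mex{} = 0
g(4) = mex{} = 0
g(5) = mex{} = 0
g(6) = mex{0} = 1
g(7) = mex{0} = 1
g(8) = mex{0} = 1
So g(8) = 1.
Build the Grundy sequence for heap B with g(k) = mex{g(k−s) : s ∈ {1, 2, 3, 5}, s ≤ k}:
g(0) = mex{} = 0
g(1) = mex{0} = 1
g(2) = mex{0,1} = 2
g(3) = mex{0,1,2} = 3
g(4) = mex{1,2,3} = 0
g(5) = mex{0,2,3} = 1
g(6) = mex{0,1,3} = 2
g(7) = mex{0,1,2} = 3
So g(7) = 3.
Build the Grundy sequence for heap C with g(k) = mex{g(k−s) : s ∈ {6, 7}, s ≤ k}:
g(0) = mex{} = 0
g(1) = mex{} = 0
g(2) = mex{} = 0
g(3) = mex{} = 0
g(4) = mex{} = 0
g(5) = mex{} = 0
g(6) = mex{0} = 1
g(7) = mex{0} = 1
g(8) = mex{0} = 1
g(9) = mex{0} = 1
g(10) = mex{0} = 1
So g(10) = 1.
The value of a disjunctive sum is the nim-sum of the parts.
Combined value = 1 XOR 3 XOR 1 = 3.

3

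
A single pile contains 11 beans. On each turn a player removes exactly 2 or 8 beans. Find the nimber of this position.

0

Build the Grundy sequence with g(k) = mex{g(k−s) : s ∈ {2, 8}, s ≤ k}:
g(0) = mex{} = 0
g(1) = mex{} = 0
g(2) = mex{0} = 1
g(3) = mex{0} = 1
g(4) = mex{1} = 0
g(5) = mex{1} = 0
g(6) = mex{0} = 1
g(7) = mex{0} = 1
g(8) = mex{0,1} = 2
g(9) = mex{0,1} = 2
g(10) = mex{1,2} = 0
g(11) = mex{1,2} = 0
So g(11) = 0.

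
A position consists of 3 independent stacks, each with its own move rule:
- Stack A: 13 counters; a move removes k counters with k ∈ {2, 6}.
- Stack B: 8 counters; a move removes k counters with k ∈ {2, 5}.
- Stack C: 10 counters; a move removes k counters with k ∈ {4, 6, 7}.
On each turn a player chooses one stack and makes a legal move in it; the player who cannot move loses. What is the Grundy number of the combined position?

2

For stack A, compute g(0), g(1), … with moves {2, 6}:
g(0) = mex{} = 0
g(1) = mex{} = 0
g(2) = mex{0} = 1
g(3) = mex{0} = 1
g(4) = mex{1} = 0
g(5) = mex{1} = 0
g(6) = mex{0} = 1
g(7) = mex{0} = 1
g(8) = mex{1} = 0
g(9) = mex{1} = 0
g(10) = mex{0} = 1
g(11) = mex{0} = 1
g(12) = mex{1} = 0
g(13) = mex{1} = 0
So g(13) = 0.
For stack B, compute g(0), g(1), … with moves {2, 5}:
g(0) = mex{} = 0
g(1) = mex{} = 0
g(2) = mex{0} = 1
g(3) = mex{0} = 1
g(4) = mex{1} = 0
g(5) = mex{0,1} = 2
g(6) = mex{0} = 1
g(7) = mex{1,2} = 0
g(8) = mex{1} = 0
So g(8) = 0.
Grundy values for stack C (subtraction set {4, 6, 7}):
g(0) = mex{} = 0
g(1) = mex{} = 0
g(2) = mex{} = 0
g(3) = mex{} = 0
g(4) = mex{0} = 1
g(5) = mex{0} = 1
g(6) = mex{0} = 1
g(7) = mex{0} = 1
g(8) = mex{0,1} = 2
g(9) = mex{0,1} = 2
g(10) = mex{0,1} = 2
So g(10) = 2.
The value of a disjunctive sum is the nim-sum of the parts.
Combined value = 0 XOR 0 XOR 2 = 2.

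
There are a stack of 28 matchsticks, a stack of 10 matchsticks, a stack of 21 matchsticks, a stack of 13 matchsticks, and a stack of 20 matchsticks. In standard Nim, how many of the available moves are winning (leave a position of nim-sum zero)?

3

Compute the nim-sum pairwise:
28 ⊕ 10 = 22
22 ⊕ 21 = 3
3 ⊕ 13 = 14
14 ⊕ 20 = 26
The overall nim-sum is X = 26. A stack of size p has a winning move iff p XOR X < p (reduce it to p XOR X).
  28: 28 XOR 26 = 6 < 28 — winning move (to 6).
  10: 10 XOR 26 = 16 ≥ 10 — no move.
  21: 21 XOR 26 = 15 < 21 — winning move (to 15).
  13: 13 XOR 26 = 23 ≥ 13 — no move.
  20: 20 XOR 26 = 14 < 20 — winning move (to 14).
That gives 3 winning moves.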